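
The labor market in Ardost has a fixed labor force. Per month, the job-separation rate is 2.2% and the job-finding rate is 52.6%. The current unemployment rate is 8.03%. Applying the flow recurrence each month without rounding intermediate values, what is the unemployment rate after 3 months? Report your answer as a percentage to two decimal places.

With a fixed labor force, u_{t+1} = u_t + s·(1−u_t) − f·u_t = u_t·(1−s−f) + s.
Here 1−s−f = 0.452 and s = 0.022.
u_1 = 0.080300 × 0.452 + 0.022 = 0.058296.
u_2 = 0.058296 × 0.452 + 0.022 = 0.048350.
u_3 = 0.048350 × 0.452 + 0.022 = 0.043854.

Unemployment rate after three months ≈ 4.39%.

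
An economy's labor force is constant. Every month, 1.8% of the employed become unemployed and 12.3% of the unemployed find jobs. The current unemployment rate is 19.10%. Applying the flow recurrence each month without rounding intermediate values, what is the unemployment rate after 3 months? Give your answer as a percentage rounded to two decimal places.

Unemployment rate after three months ≈ 16.78%.

With a fixed labor force, u_{t+1} = u_t + s·(1−u_t) − f·u_t = u_t·(1−s−f) + s.
Here 1−s−f = 0.859 and s = 0.018.
u_1 = 0.191000 × 0.859 + 0.018 = 0.182069.
u_2 = 0.182069 × 0.859 + 0.018 = 0.174397.
u_3 = 0.174397 × 0.859 + 0.018 = 0.167807.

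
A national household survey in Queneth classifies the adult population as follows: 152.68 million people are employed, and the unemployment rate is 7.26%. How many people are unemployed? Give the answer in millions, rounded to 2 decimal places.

About 11.95 million are unemployed.

Let U be the number unemployed. The labor force is E + U, and U/(E+U) = 0.0726.
So U = 0.0726 × 152.68 / (1 − 0.0726) = 11.0846 / 0.9274 ≈ 11.95 million.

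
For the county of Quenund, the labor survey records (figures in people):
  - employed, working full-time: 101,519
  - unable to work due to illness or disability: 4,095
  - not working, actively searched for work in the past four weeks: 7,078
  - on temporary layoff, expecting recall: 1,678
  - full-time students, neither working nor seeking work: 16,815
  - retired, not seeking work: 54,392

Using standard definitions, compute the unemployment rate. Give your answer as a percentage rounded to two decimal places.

Employed = 101,519.
Unemployed = 7,078 + 1,678 = 8,756 (jobless and actively searching, or on temporary layoff).
Labor force = 101,519 + 8,756 = 110,275.
Unemployment rate = 8,756 / 110,275 = 7.94%.

Unemployment rate ≈ 7.94%.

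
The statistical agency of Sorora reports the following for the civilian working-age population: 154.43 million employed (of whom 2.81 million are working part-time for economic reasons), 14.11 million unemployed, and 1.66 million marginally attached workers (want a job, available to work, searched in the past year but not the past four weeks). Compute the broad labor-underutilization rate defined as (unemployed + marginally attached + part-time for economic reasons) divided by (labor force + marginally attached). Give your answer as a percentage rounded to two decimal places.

Broad underutilization rate ≈ 10.92%.

Labor force = 154.43 + 14.11 = 168.54 million.
Numerator = 14.11 + 1.66 + 2.81 = 18.58 million.
Denominator = 168.54 + 1.66 = 170.20 million.
Broad rate = 18.58 / 170.20 = 10.92%.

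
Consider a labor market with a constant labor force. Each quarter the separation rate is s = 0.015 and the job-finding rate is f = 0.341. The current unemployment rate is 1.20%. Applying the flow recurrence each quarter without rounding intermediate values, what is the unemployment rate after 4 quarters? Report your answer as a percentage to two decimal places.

With a fixed labor force, u_{t+1} = u_t + s·(1−u_t) − f·u_t = u_t·(1−s−f) + s.
Here 1−s−f = 0.644 and s = 0.015.
u_1 = 0.012000 × 0.644 + 0.015 = 0.022728.
u_2 = 0.022728 × 0.644 + 0.015 = 0.029637.
u_3 = 0.029637 × 0.644 + 0.015 = 0.034086.
u_4 = 0.034086 × 0.644 + 0.015 = 0.036951.

Unemployment rate after four quarters ≈ 3.70%.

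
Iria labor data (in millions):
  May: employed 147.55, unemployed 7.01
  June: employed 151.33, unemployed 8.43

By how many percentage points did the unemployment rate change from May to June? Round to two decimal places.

May: labor force = 147.55 + 7.01 = 154.56; u = 7.01/154.56 = 4.54%.
June: labor force = 151.33 + 8.43 = 159.76; u = 8.43/159.76 = 5.28%.
Change = 5.28% − 4.54% = +0.74 pp.

The unemployment rate changed by +0.74 percentage points.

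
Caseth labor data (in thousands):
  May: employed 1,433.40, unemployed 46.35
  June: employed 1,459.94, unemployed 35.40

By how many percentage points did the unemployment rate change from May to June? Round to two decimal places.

May: labor force = 1,433.40 + 46.35 = 1,479.75; u = 46.35/1,479.75 = 3.13%.
June: labor force = 1,459.94 + 35.40 = 1,495.34; u = 35.40/1,495.34 = 2.37%.
Change = 2.37% − 3.13% = −0.76 pp.

The unemployment rate changed by −0.76 percentage points.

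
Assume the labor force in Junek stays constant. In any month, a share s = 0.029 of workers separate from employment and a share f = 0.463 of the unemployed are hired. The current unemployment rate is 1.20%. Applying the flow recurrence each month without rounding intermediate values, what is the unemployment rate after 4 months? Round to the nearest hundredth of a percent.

With a fixed labor force, u_{t+1} = u_t + s·(1−u_t) − f·u_t = u_t·(1−s−f) + s.
Here 1−s−f = 0.508 and s = 0.029.
u_1 = 0.012000 × 0.508 + 0.029 = 0.035096.
u_2 = 0.035096 × 0.508 + 0.029 = 0.046829.
u_3 = 0.046829 × 0.508 + 0.029 = 0.052789.
u_4 = 0.052789 × 0.508 + 0.029 = 0.055817.

Unemployment rate after four months ≈ 5.58%.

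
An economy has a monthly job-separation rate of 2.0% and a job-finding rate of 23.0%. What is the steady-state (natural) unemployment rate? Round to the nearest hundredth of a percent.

Steady-state unemployment rate ≈ 8.00%.

At steady state the flows balance: s·E = f·U, so U/(E+U) = s/(s+f).
u* = 2.0 / (2.0 + 23.0) = 2.0 / 25.00 = 8.00%.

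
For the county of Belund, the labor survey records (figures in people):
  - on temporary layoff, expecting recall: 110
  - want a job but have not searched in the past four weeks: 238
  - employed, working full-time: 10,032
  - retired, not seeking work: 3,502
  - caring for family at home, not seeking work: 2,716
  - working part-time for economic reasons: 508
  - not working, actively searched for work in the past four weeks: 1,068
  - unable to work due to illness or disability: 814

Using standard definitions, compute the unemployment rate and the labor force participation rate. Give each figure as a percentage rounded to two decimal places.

Employed = 10,032 + 508 = 10,540 (anyone who worked, including part-time for economic reasons, counts as employed).
Unemployed = 110 + 1,068 = 1,178 (jobless and actively searching, or on temporary layoff).
Labor force = 10,540 + 1,178 = 11,718.
Not in labor force = 238 + 3,502 + 2,716 + 814 = 7,270 (those not working and not actively searching are outside the labor force — including those who want a job but have given up searching).
Civilian working-age population = 11,718 + 7,270 = 18,988.
Unemployment rate = 1,178 / 11,718 = 10.05%.
Labor force participation rate = 11,718 / 18,988 = 61.71%.

Unemployment rate ≈ 10.05%; labor force participation rate ≈ 61.71%.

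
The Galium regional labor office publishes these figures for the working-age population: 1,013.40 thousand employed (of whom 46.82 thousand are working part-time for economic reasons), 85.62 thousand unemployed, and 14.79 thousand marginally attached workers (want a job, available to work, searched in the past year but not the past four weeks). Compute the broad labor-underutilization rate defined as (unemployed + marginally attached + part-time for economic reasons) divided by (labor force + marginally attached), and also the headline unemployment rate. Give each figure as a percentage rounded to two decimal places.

Labor force = 1,013.40 + 85.62 = 1,099.02 thousand.
Numerator = 85.62 + 14.79 + 46.82 = 147.23 thousand.
Denominator = 1,099.02 + 14.79 = 1,113.81 thousand.
Broad rate = 147.23 / 1,113.81 = 13.22%.
Headline unemployment rate = 85.62 / 1,099.02 = 7.79%.

Broad underutilization rate ≈ 13.22%; headline unemployment rate ≈ 7.79%.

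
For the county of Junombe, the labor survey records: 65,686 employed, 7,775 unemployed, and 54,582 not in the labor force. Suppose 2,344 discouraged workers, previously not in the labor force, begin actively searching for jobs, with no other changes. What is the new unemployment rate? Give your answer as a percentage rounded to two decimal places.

New unemployment rate ≈ 13.35%.

Initially, labor force = 65,686 + 7,775 = 73,461, so u = 7,775/73,461 = 10.58%.
After the change, unemployed and labor force both rise by 2,344 → E = 65,686, U = 10,119, labor force = 75,805.
New unemployment rate = 10,119 / 75,805 = 13.35%.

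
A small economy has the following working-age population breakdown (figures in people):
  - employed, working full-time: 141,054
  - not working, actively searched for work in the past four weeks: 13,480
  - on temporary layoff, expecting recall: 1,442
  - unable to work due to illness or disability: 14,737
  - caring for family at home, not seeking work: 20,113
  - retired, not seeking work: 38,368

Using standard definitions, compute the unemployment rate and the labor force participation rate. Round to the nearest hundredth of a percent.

Employed = 141,054.
Unemployed = 13,480 + 1,442 = 14,922 (jobless and actively searching, or on temporary layoff).
Labor force = 141,054 + 14,922 = 155,976.
Not in labor force = 14,737 + 20,113 + 38,368 = 73,218 (those not working and not actively searching are outside the labor force).
Civilian working-age population = 155,976 + 73,218 = 229,194.
Unemployment rate = 14,922 / 155,976 = 9.57%.
Labor force participation rate = 155,976 / 229,194 = 68.05%.

Unemployment rate ≈ 9.57%; labor force participation rate ≈ 68.05%.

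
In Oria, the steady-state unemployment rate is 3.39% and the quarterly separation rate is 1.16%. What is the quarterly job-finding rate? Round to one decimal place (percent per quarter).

Job-finding rate ≈ 33.1% per quarter.

From u* = s/(s+f): f = s·(1−u)/u.
f = 1.16 × (1 − 0.0339) / 0.0339 = 1.1207 / 0.0339 ≈ 33.1% per quarter.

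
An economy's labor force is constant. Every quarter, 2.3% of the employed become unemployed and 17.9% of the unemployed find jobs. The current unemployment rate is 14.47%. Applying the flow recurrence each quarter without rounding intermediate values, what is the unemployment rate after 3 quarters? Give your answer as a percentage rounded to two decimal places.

With a fixed labor force, u_{t+1} = u_t + s·(1−u_t) − f·u_t = u_t·(1−s−f) + s.
Here 1−s−f = 0.798 and s = 0.023.
u_1 = 0.144700 × 0.798 + 0.023 = 0.138471.
u_2 = 0.138471 × 0.798 + 0.023 = 0.133500.
u_3 = 0.133500 × 0.798 + 0.023 = 0.129533.

Unemployment rate after three quarters ≈ 12.95%.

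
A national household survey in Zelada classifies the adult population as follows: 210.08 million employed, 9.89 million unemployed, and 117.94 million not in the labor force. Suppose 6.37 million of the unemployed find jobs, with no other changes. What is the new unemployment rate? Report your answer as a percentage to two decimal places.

Initially, labor force = 210.08 + 9.89 = 219.97 million, so u = 9.89/219.97 = 4.50%.
After the change, unemployed falls and employed rises by 6.37; labor force unchanged → E = 216.45, U = 3.52, labor force = 219.97 million.
New unemployment rate = 3.52 / 219.97 = 1.60%.

New unemployment rate ≈ 1.60%.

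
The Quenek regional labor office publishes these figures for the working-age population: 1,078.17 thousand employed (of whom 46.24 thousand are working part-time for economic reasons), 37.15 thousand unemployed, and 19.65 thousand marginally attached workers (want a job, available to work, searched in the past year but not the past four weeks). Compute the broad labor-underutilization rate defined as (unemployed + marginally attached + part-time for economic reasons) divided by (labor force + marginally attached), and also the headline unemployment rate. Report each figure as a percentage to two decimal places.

Labor force = 1,078.17 + 37.15 = 1,115.32 thousand.
Numerator = 37.15 + 19.65 + 46.24 = 103.04 thousand.
Denominator = 1,115.32 + 19.65 = 1,134.97 thousand.
Broad rate = 103.04 / 1,134.97 = 9.08%.
Headline unemployment rate = 37.15 / 1,115.32 = 3.33%.

Broad underutilization rate ≈ 9.08%; headline unemployment rate ≈ 3.33%.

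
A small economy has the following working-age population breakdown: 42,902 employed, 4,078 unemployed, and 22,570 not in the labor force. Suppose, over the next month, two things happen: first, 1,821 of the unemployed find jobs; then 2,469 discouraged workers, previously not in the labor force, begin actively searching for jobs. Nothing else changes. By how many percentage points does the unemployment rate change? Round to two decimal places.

The unemployment rate changes by +0.88 percentage points.

Initially, labor force = 42,902 + 4,078 = 46,980, so u = 4,078/46,980 = 8.68%.
After the first change, unemployed falls and employed rises by 1,821; labor force unchanged → E = 44,723, U = 2,257, labor force = 46,980.
After the second change, unemployed and labor force both rise by 2,469 → E = 44,723, U = 4,726, labor force = 49,449.
New unemployment rate = 4,726 / 49,449 = 9.56%.
Change = 9.56% − 8.68% = +0.88 percentage points.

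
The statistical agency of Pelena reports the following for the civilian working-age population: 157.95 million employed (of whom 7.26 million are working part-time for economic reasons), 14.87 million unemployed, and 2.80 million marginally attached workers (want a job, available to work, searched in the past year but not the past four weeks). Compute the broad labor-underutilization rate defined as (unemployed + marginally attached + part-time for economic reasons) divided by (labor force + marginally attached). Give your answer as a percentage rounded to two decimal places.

Labor force = 157.95 + 14.87 = 172.82 million.
Numerator = 14.87 + 2.80 + 7.26 = 24.93 million.
Denominator = 172.82 + 2.80 = 175.62 million.
Broad rate = 24.93 / 175.62 = 14.20%.

Broad underutilization rate ≈ 14.20%.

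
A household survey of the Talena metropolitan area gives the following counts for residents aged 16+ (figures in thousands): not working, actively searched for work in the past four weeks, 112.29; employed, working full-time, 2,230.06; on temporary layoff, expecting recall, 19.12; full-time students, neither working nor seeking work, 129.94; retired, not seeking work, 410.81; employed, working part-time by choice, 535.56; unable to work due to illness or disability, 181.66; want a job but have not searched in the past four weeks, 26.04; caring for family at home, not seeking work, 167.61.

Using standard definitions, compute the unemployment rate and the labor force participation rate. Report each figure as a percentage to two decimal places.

Unemployment rate ≈ 4.54%; labor force participation rate ≈ 75.98%.

Employed = 2,230.06 + 535.56 = 2,765.62 thousand.
Unemployed = 112.29 + 19.12 = 131.41 thousand (jobless and actively searching, or on temporary layoff).
Labor force = 2,765.62 + 131.41 = 2,897.03 thousand.
Not in labor force = 129.94 + 410.81 + 181.66 + 26.04 + 167.61 = 916.06 thousand (those not working and not actively searching are outside the labor force — including those who want a job but have given up searching).
Civilian working-age population = 2,897.03 + 916.06 = 3,813.09 thousand.
Unemployment rate = 131.41 / 2,897.03 = 4.54%.
Labor force participation rate = 2,897.03 / 3,813.09 = 75.98%.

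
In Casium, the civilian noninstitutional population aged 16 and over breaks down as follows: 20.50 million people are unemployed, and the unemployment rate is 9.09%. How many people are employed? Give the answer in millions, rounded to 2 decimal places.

About 205.02 million are employed.

Labor force = U / u = 20.50 / 0.0909 ≈ 225.52 million.
Employed = labor force − unemployed = 225.52 − 20.50 = 205.02 million.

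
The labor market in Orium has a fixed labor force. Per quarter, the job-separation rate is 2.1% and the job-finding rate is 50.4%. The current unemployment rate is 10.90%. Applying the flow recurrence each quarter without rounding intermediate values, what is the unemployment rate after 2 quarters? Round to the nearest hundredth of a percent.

Unemployment rate after two quarters ≈ 5.56%.

With a fixed labor force, u_{t+1} = u_t + s·(1−u_t) − f·u_t = u_t·(1−s−f) + s.
Here 1−s−f = 0.475 and s = 0.021.
u_1 = 0.109000 × 0.475 + 0.021 = 0.072775.
u_2 = 0.072775 × 0.475 + 0.021 = 0.055568.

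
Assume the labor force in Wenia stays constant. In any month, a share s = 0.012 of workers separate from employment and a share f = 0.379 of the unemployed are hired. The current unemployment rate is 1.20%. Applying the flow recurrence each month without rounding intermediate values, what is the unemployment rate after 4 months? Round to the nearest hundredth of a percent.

Unemployment rate after four months ≈ 2.81%.

With a fixed labor force, u_{t+1} = u_t + s·(1−u_t) − f·u_t = u_t·(1−s−f) + s.
Here 1−s−f = 0.609 and s = 0.012.
u_1 = 0.012000 × 0.609 + 0.012 = 0.019308.
u_2 = 0.019308 × 0.609 + 0.012 = 0.023759.
u_3 = 0.023759 × 0.609 + 0.012 = 0.026469.
u_4 = 0.026469 × 0.609 + 0.012 = 0.028120.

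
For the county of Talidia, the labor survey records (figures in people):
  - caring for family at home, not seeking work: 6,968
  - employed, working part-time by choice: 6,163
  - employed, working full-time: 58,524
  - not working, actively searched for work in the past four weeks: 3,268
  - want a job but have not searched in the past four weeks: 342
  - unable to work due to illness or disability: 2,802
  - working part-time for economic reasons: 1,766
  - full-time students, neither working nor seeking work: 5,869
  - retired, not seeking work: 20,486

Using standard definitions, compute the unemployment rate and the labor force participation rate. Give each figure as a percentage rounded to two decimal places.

Unemployment rate ≈ 4.69%; labor force participation rate ≈ 65.66%.

Employed = 6,163 + 58,524 + 1,766 = 66,453 (anyone who worked, including part-time for economic reasons, counts as employed).
Unemployed = 3,268.
Labor force = 66,453 + 3,268 = 69,721.
Not in labor force = 6,968 + 342 + 2,802 + 5,869 + 20,486 = 36,467 (those not working and not actively searching are outside the labor force — including those who want a job but have given up searching).
Civilian working-age population = 69,721 + 36,467 = 106,188.
Unemployment rate = 3,268 / 69,721 = 4.69%.
Labor force participation rate = 69,721 / 106,188 = 65.66%.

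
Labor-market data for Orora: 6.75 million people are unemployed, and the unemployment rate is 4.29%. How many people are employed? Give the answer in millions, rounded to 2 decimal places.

Labor force = U / u = 6.75 / 0.0429 ≈ 157.34 million.
Employed = labor force − unemployed = 157.34 − 6.75 = 150.59 million.

About 150.59 million are employed.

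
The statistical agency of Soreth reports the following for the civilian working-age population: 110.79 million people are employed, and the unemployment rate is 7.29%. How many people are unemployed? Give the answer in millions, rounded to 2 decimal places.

About 8.71 million are unemployed.

Let U be the number unemployed. The labor force is E + U, and U/(E+U) = 0.0729.
So U = 0.0729 × 110.79 / (1 − 0.0729) = 8.0766 / 0.9271 ≈ 8.71 million.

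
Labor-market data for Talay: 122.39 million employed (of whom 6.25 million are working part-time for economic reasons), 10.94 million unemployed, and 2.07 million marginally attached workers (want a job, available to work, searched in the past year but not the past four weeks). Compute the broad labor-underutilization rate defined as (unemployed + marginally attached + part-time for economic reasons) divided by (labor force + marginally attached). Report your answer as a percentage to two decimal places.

Labor force = 122.39 + 10.94 = 133.33 million.
Numerator = 10.94 + 2.07 + 6.25 = 19.26 million.
Denominator = 133.33 + 2.07 = 135.40 million.
Broad rate = 19.26 / 135.40 = 14.22%.

Broad underutilization rate ≈ 14.22%.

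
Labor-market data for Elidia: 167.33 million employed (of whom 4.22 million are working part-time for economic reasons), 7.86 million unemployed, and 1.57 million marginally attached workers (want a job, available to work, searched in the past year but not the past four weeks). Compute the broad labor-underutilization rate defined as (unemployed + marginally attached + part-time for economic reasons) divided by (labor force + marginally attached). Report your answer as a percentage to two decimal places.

Broad underutilization rate ≈ 7.72%.

Labor force = 167.33 + 7.86 = 175.19 million.
Numerator = 7.86 + 1.57 + 4.22 = 13.65 million.
Denominator = 175.19 + 1.57 = 176.76 million.
Broad rate = 13.65 / 176.76 = 7.72%.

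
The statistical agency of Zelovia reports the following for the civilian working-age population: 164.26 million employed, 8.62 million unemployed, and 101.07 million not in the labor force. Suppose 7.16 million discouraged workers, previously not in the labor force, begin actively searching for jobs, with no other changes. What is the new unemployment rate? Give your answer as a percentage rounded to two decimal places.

New unemployment rate ≈ 8.76%.

Initially, labor force = 164.26 + 8.62 = 172.88 million, so u = 8.62/172.88 = 4.99%.
After the change, unemployed and labor force both rise by 7.16 → E = 164.26, U = 15.78, labor force = 180.04 million.
New unemployment rate = 15.78 / 180.04 = 8.76%.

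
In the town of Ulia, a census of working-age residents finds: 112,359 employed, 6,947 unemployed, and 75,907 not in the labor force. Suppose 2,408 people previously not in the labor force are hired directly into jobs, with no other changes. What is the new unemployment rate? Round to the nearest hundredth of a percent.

New unemployment rate ≈ 5.71%.

Initially, labor force = 112,359 + 6,947 = 119,306, so u = 6,947/119,306 = 5.82%.
After the change, employed and labor force both rise by 2,408; unemployed unchanged → E = 114,767, U = 6,947, labor force = 121,714.
New unemployment rate = 6,947 / 121,714 = 5.71%.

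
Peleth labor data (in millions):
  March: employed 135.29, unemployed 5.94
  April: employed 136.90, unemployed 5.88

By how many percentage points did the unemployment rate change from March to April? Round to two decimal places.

March: labor force = 135.29 + 5.94 = 141.23; u = 5.94/141.23 = 4.21%.
April: labor force = 136.90 + 5.88 = 142.78; u = 5.88/142.78 = 4.12%.
Change = 4.12% − 4.21% = −0.09 pp.

The unemployment rate changed by −0.09 percentage points.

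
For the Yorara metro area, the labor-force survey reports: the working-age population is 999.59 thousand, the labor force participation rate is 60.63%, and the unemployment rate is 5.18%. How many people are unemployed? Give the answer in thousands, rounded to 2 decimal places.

Labor force = 0.6063 × 999.59 = 606.05 thousand.
Unemployed = 0.0518 × 606.05 ≈ 31.39 thousand.

About 31.39 thousand are unemployed.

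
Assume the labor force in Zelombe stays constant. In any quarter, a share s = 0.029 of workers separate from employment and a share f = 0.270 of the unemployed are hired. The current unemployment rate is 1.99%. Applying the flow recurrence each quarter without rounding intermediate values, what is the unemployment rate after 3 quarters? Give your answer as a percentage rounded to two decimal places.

Unemployment rate after three quarters ≈ 7.04%.

With a fixed labor force, u_{t+1} = u_t + s·(1−u_t) − f·u_t = u_t·(1−s−f) + s.
Here 1−s−f = 0.701 and s = 0.029.
u_1 = 0.019900 × 0.701 + 0.029 = 0.042950.
u_2 = 0.042950 × 0.701 + 0.029 = 0.059108.
u_3 = 0.059108 × 0.701 + 0.029 = 0.070435.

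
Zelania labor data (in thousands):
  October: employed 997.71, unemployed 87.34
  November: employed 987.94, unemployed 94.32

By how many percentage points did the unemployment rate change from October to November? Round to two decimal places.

The unemployment rate changed by +0.67 percentage points.

October: labor force = 997.71 + 87.34 = 1,085.05; u = 87.34/1,085.05 = 8.05%.
November: labor force = 987.94 + 94.32 = 1,082.26; u = 94.32/1,082.26 = 8.72%.
Change = 8.72% − 8.05% = +0.67 pp.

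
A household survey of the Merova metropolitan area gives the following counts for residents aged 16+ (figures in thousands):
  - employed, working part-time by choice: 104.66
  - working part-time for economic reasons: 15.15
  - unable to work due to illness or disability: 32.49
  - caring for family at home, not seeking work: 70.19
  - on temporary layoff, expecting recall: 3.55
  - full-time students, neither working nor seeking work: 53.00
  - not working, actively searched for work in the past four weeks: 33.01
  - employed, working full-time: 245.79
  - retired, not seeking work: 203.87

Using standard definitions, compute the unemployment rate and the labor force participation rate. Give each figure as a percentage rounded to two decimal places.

Employed = 104.66 + 15.15 + 245.79 = 365.60 thousand (anyone who worked, including part-time for economic reasons, counts as employed).
Unemployed = 3.55 + 33.01 = 36.56 thousand (jobless and actively searching, or on temporary layoff).
Labor force = 365.60 + 36.56 = 402.16 thousand.
Not in labor force = 32.49 + 70.19 + 53.00 + 203.87 = 359.55 thousand (those not working and not actively searching are outside the labor force).
Civilian working-age population = 402.16 + 359.55 = 761.71 thousand.
Unemployment rate = 36.56 / 402.16 = 9.09%.
Labor force participation rate = 402.16 / 761.71 = 52.80%.

Unemployment rate ≈ 9.09%; labor force participation rate ≈ 52.80%.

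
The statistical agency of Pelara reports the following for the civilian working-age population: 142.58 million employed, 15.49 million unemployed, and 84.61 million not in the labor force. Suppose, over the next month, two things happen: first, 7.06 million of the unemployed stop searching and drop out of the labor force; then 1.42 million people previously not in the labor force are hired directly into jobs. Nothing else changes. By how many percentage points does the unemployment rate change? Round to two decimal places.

Initially, labor force = 142.58 + 15.49 = 158.07 million, so u = 15.49/158.07 = 9.80%.
After the first change, unemployed and labor force both fall by 7.06 → E = 142.58, U = 8.43, labor force = 151.01 million.
After the second change, employed and labor force both rise by 1.42; unemployed unchanged → E = 144.00, U = 8.43, labor force = 152.43 million.
New unemployment rate = 8.43 / 152.43 = 5.53%.
Change = 5.53% − 9.80% = −4.27 percentage points.

The unemployment rate changes by −4.27 percentage points.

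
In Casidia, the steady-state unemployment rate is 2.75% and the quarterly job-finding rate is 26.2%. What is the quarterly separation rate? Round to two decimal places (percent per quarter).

Separation rate ≈ 0.74% per quarter.

From u* = s/(s+f): s = u·f/(1−u).
s = 0.0275 × 26.2 / (1 − 0.0275) = 0.7205 / 0.9725 ≈ 0.74% per quarter.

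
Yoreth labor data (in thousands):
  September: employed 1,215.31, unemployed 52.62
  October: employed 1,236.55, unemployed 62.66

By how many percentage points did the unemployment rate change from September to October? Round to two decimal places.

September: labor force = 1,215.31 + 52.62 = 1,267.93; u = 52.62/1,267.93 = 4.15%.
October: labor force = 1,236.55 + 62.66 = 1,299.21; u = 62.66/1,299.21 = 4.82%.
Change = 4.82% − 4.15% = +0.67 pp.

The unemployment rate changed by +0.67 percentage points.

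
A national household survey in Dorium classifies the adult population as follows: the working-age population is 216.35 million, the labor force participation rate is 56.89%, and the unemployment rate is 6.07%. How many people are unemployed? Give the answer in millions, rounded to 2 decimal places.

About 7.47 million are unemployed.

Labor force = 0.5689 × 216.35 = 123.08 million.
Unemployed = 0.0607 × 123.08 ≈ 7.47 million.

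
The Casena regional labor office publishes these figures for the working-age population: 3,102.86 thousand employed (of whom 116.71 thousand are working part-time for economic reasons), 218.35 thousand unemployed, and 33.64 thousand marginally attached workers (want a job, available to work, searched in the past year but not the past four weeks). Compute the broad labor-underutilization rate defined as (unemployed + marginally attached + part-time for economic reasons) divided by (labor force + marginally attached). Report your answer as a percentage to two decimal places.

Broad underutilization rate ≈ 10.99%.

Labor force = 3,102.86 + 218.35 = 3,321.21 thousand.
Numerator = 218.35 + 33.64 + 116.71 = 368.70 thousand.
Denominator = 3,321.21 + 33.64 = 3,354.85 thousand.
Broad rate = 368.70 / 3,354.85 = 10.99%.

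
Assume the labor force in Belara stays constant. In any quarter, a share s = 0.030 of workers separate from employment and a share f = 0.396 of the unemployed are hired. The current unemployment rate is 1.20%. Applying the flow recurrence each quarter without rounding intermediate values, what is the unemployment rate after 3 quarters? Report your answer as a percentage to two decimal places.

Unemployment rate after three quarters ≈ 5.94%.

With a fixed labor force, u_{t+1} = u_t + s·(1−u_t) − f·u_t = u_t·(1−s−f) + s.
Here 1−s−f = 0.574 and s = 0.030.
u_1 = 0.012000 × 0.574 + 0.030 = 0.036888.
u_2 = 0.036888 × 0.574 + 0.030 = 0.051174.
u_3 = 0.051174 × 0.574 + 0.030 = 0.059374.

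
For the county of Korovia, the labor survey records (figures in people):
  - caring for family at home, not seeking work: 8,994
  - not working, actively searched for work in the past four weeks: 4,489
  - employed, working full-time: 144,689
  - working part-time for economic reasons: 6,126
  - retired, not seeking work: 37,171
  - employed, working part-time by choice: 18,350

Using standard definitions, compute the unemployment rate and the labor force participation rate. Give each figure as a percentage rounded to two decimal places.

Unemployment rate ≈ 2.59%; labor force participation rate ≈ 79.00%.

Employed = 144,689 + 6,126 + 18,350 = 169,165 (anyone who worked, including part-time for economic reasons, counts as employed).
Unemployed = 4,489.
Labor force = 169,165 + 4,489 = 173,654.
Not in labor force = 8,994 + 37,171 = 46,165 (those not working and not actively searching are outside the labor force).
Civilian working-age population = 173,654 + 46,165 = 219,819.
Unemployment rate = 4,489 / 173,654 = 2.59%.
Labor force participation rate = 173,654 / 219,819 = 79.00%.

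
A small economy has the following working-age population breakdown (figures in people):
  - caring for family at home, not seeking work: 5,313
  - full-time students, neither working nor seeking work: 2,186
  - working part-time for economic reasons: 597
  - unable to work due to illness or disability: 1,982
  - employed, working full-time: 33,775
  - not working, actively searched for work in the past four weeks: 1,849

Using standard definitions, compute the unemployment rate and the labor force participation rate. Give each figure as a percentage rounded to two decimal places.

Employed = 597 + 33,775 = 34,372 (anyone who worked, including part-time for economic reasons, counts as employed).
Unemployed = 1,849.
Labor force = 34,372 + 1,849 = 36,221.
Not in labor force = 5,313 + 2,186 + 1,982 = 9,481 (those not working and not actively searching are outside the labor force).
Civilian working-age population = 36,221 + 9,481 = 45,702.
Unemployment rate = 1,849 / 36,221 = 5.10%.
Labor force participation rate = 36,221 / 45,702 = 79.25%.

Unemployment rate ≈ 5.10%; labor force participation rate ≈ 79.25%.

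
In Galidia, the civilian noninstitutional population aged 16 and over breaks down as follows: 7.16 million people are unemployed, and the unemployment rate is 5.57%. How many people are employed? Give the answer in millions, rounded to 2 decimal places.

Labor force = U / u = 7.16 / 0.0557 ≈ 128.55 million.
Employed = labor force − unemployed = 128.55 − 7.16 = 121.39 million.

About 121.39 million are employed.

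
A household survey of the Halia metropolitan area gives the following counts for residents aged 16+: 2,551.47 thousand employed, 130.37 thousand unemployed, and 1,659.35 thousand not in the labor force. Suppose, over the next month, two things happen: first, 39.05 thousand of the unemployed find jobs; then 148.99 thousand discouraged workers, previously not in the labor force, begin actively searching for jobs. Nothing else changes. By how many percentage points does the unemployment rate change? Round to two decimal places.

The unemployment rate changes by +3.63 percentage points.

Initially, labor force = 2,551.47 + 130.37 = 2,681.84 thousand, so u = 130.37/2,681.84 = 4.86%.
After the first change, unemployed falls and employed rises by 39.05; labor force unchanged → E = 2,590.52, U = 91.32, labor force = 2,681.84 thousand.
After the second change, unemployed and labor force both rise by 148.99 → E = 2,590.52, U = 240.31, labor force = 2,830.83 thousand.
New unemployment rate = 240.31 / 2,830.83 = 8.49%.
Change = 8.49% − 4.86% = +3.63 percentage points.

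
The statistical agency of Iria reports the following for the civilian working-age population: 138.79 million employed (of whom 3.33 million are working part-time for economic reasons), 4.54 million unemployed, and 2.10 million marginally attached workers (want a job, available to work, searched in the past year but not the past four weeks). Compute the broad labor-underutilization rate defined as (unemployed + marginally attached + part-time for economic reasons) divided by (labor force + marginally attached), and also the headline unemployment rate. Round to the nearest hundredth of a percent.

Labor force = 138.79 + 4.54 = 143.33 million.
Numerator = 4.54 + 2.10 + 3.33 = 9.97 million.
Denominator = 143.33 + 2.10 = 145.43 million.
Broad rate = 9.97 / 145.43 = 6.86%.
Headline unemployment rate = 4.54 / 143.33 = 3.17%.

Broad underutilization rate ≈ 6.86%; headline unemployment rate ≈ 3.17%.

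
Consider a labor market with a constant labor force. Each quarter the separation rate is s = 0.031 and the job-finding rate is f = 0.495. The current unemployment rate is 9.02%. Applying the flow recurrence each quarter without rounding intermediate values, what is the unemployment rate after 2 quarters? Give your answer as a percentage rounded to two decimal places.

Unemployment rate after two quarters ≈ 6.60%.

With a fixed labor force, u_{t+1} = u_t + s·(1−u_t) − f·u_t = u_t·(1−s−f) + s.
Here 1−s−f = 0.474 and s = 0.031.
u_1 = 0.090200 × 0.474 + 0.031 = 0.073755.
u_2 = 0.073755 × 0.474 + 0.031 = 0.065960.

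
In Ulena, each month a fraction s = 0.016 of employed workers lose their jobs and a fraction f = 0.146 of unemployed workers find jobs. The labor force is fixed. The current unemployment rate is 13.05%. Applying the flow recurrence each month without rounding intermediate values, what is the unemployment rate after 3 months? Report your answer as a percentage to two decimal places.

With a fixed labor force, u_{t+1} = u_t + s·(1−u_t) − f·u_t = u_t·(1−s−f) + s.
Here 1−s−f = 0.838 and s = 0.016.
u_1 = 0.130500 × 0.838 + 0.016 = 0.125359.
u_2 = 0.125359 × 0.838 + 0.016 = 0.121051.
u_3 = 0.121051 × 0.838 + 0.016 = 0.117441.

Unemployment rate after three months ≈ 11.74%.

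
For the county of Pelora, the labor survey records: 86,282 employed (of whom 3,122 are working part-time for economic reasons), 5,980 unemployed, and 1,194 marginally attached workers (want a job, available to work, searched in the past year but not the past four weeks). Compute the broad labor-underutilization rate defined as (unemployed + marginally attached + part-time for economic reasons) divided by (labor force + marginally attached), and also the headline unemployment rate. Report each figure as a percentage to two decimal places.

Broad underutilization rate ≈ 11.02%; headline unemployment rate ≈ 6.48%.

Labor force = 86,282 + 5,980 = 92,262.
Numerator = 5,980 + 1,194 + 3,122 = 10,296.
Denominator = 92,262 + 1,194 = 93,456.
Broad rate = 10,296 / 93,456 = 11.02%.
Headline unemployment rate = 5,980 / 92,262 = 6.48%.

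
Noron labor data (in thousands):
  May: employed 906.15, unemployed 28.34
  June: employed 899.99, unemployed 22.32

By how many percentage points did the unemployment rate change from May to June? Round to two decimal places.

The unemployment rate changed by −0.61 percentage points.

May: labor force = 906.15 + 28.34 = 934.49; u = 28.34/934.49 = 3.03%.
June: labor force = 899.99 + 22.32 = 922.31; u = 22.32/922.31 = 2.42%.
Change = 2.42% − 3.03% = −0.61 pp.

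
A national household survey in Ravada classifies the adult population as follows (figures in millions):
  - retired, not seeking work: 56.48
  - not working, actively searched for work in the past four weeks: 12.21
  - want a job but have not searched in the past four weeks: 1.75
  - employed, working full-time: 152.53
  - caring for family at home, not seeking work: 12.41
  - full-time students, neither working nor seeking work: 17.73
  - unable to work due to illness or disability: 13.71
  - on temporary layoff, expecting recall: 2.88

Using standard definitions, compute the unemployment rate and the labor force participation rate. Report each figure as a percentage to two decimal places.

Employed = 152.53 million.
Unemployed = 12.21 + 2.88 = 15.09 million (jobless and actively searching, or on temporary layoff).
Labor force = 152.53 + 15.09 = 167.62 million.
Not in labor force = 56.48 + 1.75 + 12.41 + 17.73 + 13.71 = 102.08 million (those not working and not actively searching are outside the labor force — including those who want a job but have given up searching).
Civilian working-age population = 167.62 + 102.08 = 269.70 million.
Unemployment rate = 15.09 / 167.62 = 9.00%.
Labor force participation rate = 167.62 / 269.70 = 62.15%.

Unemployment rate ≈ 9.00%; labor force participation rate ≈ 62.15%.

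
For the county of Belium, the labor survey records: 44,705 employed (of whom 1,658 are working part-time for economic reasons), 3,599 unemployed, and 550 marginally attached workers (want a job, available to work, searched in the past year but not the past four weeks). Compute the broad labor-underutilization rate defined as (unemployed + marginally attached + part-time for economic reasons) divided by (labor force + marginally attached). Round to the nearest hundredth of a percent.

Broad underutilization rate ≈ 11.89%.

Labor force = 44,705 + 3,599 = 48,304.
Numerator = 3,599 + 550 + 1,658 = 5,807.
Denominator = 48,304 + 550 = 48,854.
Broad rate = 5,807 / 48,854 = 11.89%.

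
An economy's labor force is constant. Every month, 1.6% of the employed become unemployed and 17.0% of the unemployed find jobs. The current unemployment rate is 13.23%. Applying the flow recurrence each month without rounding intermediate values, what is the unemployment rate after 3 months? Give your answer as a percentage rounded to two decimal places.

With a fixed labor force, u_{t+1} = u_t + s·(1−u_t) − f·u_t = u_t·(1−s−f) + s.
Here 1−s−f = 0.814 and s = 0.016.
u_1 = 0.132300 × 0.814 + 0.016 = 0.123692.
u_2 = 0.123692 × 0.814 + 0.016 = 0.116685.
u_3 = 0.116685 × 0.814 + 0.016 = 0.110982.

Unemployment rate after three months ≈ 11.10%.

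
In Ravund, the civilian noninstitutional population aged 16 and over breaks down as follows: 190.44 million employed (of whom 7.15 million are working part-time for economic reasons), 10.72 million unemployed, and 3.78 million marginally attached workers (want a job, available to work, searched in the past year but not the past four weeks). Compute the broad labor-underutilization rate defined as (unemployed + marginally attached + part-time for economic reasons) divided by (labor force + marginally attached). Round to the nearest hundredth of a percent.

Labor force = 190.44 + 10.72 = 201.16 million.
Numerator = 10.72 + 3.78 + 7.15 = 21.65 million.
Denominator = 201.16 + 3.78 = 204.94 million.
Broad rate = 21.65 / 204.94 = 10.56%.

Broad underutilization rate ≈ 10.56%.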